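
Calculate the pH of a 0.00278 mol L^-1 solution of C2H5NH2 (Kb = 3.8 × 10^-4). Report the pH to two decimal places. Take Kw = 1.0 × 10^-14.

C2H5NH2 + H2O ⇌ C2H5NH3+ + OH-
Kb = [OH-]²/(0.00278 − [OH-]) = 3.8 × 10^-4
Here C₀/Kb ≈ 7.32, so the small-[OH-] approximation fails. Use the quadratic:
[OH-] = (−Kb + √(Kb² + 4·Kb·C₀))/2 = 8.55 × 10^-4 M
pOH = 3.07, so pH = 14.00 − pOH = 10.93

pH = 10.93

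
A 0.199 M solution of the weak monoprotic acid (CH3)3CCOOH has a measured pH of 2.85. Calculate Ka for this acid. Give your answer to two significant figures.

Ka = 1.0 × 10^-5

[H+] = 10^(-2.85) = 1.41 × 10^-3 M
At equilibrium [HA] = 0.199 − 1.41 × 10^-3 = 1.98 × 10^-1 M
Ka = [H+][A-]/[HA] = (1.41 × 10^-3)² / 1.98 × 10^-1 = 1.0 × 10^-5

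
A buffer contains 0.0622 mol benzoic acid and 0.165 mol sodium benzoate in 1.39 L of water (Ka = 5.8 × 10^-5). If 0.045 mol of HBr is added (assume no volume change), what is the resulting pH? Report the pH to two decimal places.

pH = 4.29

Added H+ converts C6H5COO- to C6H5COOH: C6H5COOH → 0.107 mol, C6H5COO- → 0.12 mol.
pKa = −log(5.8 × 10^-5) = 4.237
pH = pKa + log([A⁻]/[HA]) = 4.237 + log(0.12/0.107) = 4.237 +0.050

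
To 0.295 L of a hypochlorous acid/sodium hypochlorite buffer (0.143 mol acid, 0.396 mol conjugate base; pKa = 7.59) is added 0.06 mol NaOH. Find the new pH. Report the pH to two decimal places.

pH = 8.33

After neutralization: n(HOCl) = 0.083 mol, n(OCl-) = 0.456 mol.
pH = pKa + log([A⁻]/[HA]) = 7.59 + log(0.456/0.083) = 7.59 +0.740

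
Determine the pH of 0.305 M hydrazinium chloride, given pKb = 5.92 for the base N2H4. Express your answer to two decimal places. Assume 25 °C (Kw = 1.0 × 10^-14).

pH = 4.30

N2H5+ is the conjugate acid of the weak base N2H4.
Kb = 10^(−5.92) = 1.20 × 10^-6
Ka = Kw/Kb = 1.0×10^-14 / 1.20 × 10^-6 = 8.33 × 10^-9
From the ICE table, Ka = [H+]²/(0.305 − [H+]) = 8.33 × 10^-9.
Since Ka ≪ C₀, [H+] ≈ √(Ka·C₀) = 5.04 × 10^-5 M.
pH = −log[H+] = −log(5.04 × 10^-5) = 4.30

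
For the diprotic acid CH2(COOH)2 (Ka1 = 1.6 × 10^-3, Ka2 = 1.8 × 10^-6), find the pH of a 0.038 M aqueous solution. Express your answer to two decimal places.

pH = 2.15

Ka1 ≫ Ka2, so treat the first dissociation as the only significant source of H+.
Ka1 = x²/(0.038 − x) = 1.6 × 10^-3
Solving the quadratic: x = (−Ka1 + √(Ka1² + 4·Ka1·C₀))/2 = 7.04 × 10^-3 M
pH = −log(7.04 × 10^-3) = 2.15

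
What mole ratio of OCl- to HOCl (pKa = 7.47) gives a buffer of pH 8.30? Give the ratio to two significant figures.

ratio = 6.8

pH = pKa + log(r) ⇒ log(r) = 8.30 − 7.47 = +0.83
r = [OCl-]/[HOCl] = 10^(+0.83) = 6.76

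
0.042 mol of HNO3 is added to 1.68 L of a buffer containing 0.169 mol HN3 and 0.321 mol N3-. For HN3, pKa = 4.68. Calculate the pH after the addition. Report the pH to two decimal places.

pH = 4.80

After neutralization: n(HN3) = 0.211 mol, n(N3-) = 0.279 mol.
Henderson–Hasselbalch with mole ratio 0.279/0.211: pH = 4.68 + (+0.121)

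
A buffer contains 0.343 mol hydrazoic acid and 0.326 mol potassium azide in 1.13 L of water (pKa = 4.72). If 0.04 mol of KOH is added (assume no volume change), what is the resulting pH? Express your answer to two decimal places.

After neutralization: n(HN3) = 0.303 mol, n(N3-) = 0.366 mol.
pH = pKa + log(n_N3-/n_HN3) = 4.72 + log(0.366/0.303) = 4.72 + (+0.082)

pH = 4.80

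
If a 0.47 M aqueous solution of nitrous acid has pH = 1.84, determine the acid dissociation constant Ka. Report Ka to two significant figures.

[H+] = 10^(-1.84) = 1.45 × 10^-2 M
At equilibrium [HA] = 0.47 − 1.45 × 10^-2 = 4.55 × 10^-1 M
Ka = [H+][A-]/[HA] = (1.45 × 10^-2)² / 4.55 × 10^-1 = 4.6 × 10^-4

Ka = 4.6 × 10^-4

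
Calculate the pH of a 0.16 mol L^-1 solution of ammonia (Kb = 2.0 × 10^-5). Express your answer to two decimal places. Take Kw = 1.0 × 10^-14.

pH = 11.25

NH3 + H2O ⇌ NH4+ + OH-
Let x = [OH-] at equilibrium. Kb = x²/(0.16 − x).
Neglecting x in the denominator: x = √(2.0 × 10^-5 × 0.16) = 1.79 × 10^-3 M
pOH = 2.75, so pH = 14.00 − pOH = 11.25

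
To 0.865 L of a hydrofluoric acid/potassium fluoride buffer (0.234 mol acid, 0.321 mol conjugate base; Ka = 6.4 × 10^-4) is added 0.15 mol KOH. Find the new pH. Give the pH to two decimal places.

OH- converts HF to F-: HF → 0.084 mol, F- → 0.471 mol.
pKa = −log(6.4 × 10^-4) = 3.194
Henderson–Hasselbalch with mole ratio 0.471/0.084: pH = 3.194 + (+0.749)

pH = 3.94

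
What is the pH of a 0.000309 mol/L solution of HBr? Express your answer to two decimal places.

pH = 3.51

HBr is a strong acid and dissociates completely, so [H+] = 0.000309 M.
pH = -log(0.000309) = 3.51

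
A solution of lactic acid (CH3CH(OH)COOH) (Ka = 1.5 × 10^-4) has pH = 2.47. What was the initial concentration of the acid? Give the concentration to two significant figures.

[H+] = 10^(-2.47) = 3.39 × 10^-3 M = x
Ka = x²/(C₀ − x) ⇒ C₀ = x + x²/Ka
C₀ = 3.39 × 10^-3 + (3.39 × 10^-3)²/(1.5 × 10^-4) = 8.00 × 10^-2 M

C₀ = 8.0 × 10^-2 M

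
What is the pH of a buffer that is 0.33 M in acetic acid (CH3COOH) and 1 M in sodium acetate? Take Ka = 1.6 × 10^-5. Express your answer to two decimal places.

pKa = −log(1.6 × 10^-5) = 4.796
Henderson–Hasselbalch: pH = pKa + log([CH3COO-]/[CH3COOH]) = 4.796 + log(1/0.33)
pH = 4.796 + (+0.481) = 5.28

pH = 5.28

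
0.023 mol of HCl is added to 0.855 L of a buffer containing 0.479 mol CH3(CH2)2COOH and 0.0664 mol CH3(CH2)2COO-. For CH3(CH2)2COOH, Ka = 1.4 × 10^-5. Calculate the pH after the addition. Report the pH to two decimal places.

After neutralization: n(CH3(CH2)2COOH) = 0.502 mol, n(CH3(CH2)2COO-) = 0.0434 mol.
pKa = −log(1.4 × 10^-5) = 4.854
pH = pKa + log(n_CH3(CH2)2COO-/n_CH3(CH2)2COOH) = 4.854 + log(0.0434/0.502) = 4.854 + (-1.063)

pH = 3.79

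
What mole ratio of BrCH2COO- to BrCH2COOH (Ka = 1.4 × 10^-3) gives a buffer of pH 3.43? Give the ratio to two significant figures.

pKa = -log(1.4 × 10^-3) = 2.854
pH = pKa + log(r) ⇒ log(r) = 3.43 − 2.854 = +0.576
r = [BrCH2COO-]/[BrCH2COOH] = 10^(+0.576) = 3.77

ratio = 3.8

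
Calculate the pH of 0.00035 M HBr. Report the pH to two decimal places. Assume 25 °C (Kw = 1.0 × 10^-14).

pH = 3.46

HBr is a strong acid and dissociates completely, so [H+] = 0.00035 M.
pH = -log(0.00035) = 3.46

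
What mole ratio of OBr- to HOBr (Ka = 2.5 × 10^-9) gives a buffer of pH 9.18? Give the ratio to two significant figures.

pKa = -log(2.5 × 10^-9) = 8.602
pH = pKa + log(r) ⇒ log(r) = 9.18 − 8.602 = +0.578
r = [OBr-]/[HOBr] = 10^(+0.578) = 3.78

ratio = 3.8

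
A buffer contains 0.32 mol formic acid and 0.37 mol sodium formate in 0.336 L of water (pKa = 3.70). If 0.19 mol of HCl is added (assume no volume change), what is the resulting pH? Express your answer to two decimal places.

pH = 3.25

Added H+ converts HCOO- to HCOOH: HCOOH → 0.51 mol, HCOO- → 0.18 mol.
Henderson–Hasselbalch with mole ratio 0.18/0.51: pH = 3.70 + (-0.452)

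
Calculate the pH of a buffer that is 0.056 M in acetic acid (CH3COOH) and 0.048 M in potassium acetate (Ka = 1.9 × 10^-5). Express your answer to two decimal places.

pH = 4.65

pKa = −log(1.9 × 10^-5) = 4.721
pH = pKa + log([A⁻]/[HA]) = 4.721 + log(0.048/0.056)
pH = 4.721 + (-0.067) = 4.65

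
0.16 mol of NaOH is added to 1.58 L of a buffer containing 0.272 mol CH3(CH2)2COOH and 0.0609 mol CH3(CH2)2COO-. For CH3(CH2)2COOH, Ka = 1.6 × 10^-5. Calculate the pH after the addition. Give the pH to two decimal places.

After neutralization: n(CH3(CH2)2COOH) = 0.112 mol, n(CH3(CH2)2COO-) = 0.221 mol.
pKa = −log(1.6 × 10^-5) = 4.796
pH = pKa + log([A⁻]/[HA]) = 4.796 + log(0.221/0.112) = 4.796 +0.295

pH = 5.09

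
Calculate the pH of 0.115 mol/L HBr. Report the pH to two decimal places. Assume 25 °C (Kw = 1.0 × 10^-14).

HBr is a strong acid and dissociates completely, so [H+] = 0.115 M.
pH = -log(0.115) = 0.94

pH = 0.94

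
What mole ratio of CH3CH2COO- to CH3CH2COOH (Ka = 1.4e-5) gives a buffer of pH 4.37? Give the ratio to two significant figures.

ratio = 0.33

pKa = -log(1.4 × 10^-5) = 4.854
pH = pKa + log(r) ⇒ log(r) = 4.37 − 4.854 = -0.484
r = [CH3CH2COO-]/[CH3CH2COOH] = 10^(-0.484) = 0.328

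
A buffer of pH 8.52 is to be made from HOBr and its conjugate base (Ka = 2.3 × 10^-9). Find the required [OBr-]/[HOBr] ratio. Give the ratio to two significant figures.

ratio = 0.76

pKa = -log(2.3 × 10^-9) = 8.638
pH = pKa + log(r) ⇒ log(r) = 8.52 − 8.638 = -0.118
r = [OBr-]/[HOBr] = 10^(-0.118) = 0.762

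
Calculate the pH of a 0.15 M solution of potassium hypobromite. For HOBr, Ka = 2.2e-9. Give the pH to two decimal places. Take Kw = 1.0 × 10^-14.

OBr- is the conjugate base of the weak acid HOBr.
Kb = Kw/Ka = 1.0×10^-14 / 2.2 × 10^-9 = 4.55 × 10^-6
From the ICE table, Kb = [OH-]²/(0.15 − [OH-]) = 4.55 × 10^-6.
Since Kb ≪ C₀, [OH-] ≈ √(Kb·C₀) = 8.26 × 10^-4 M.
pOH = 3.08, so pH = 14.00 − pOH = 10.92

pH = 10.92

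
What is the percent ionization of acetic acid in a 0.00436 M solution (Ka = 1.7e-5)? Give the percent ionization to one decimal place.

6.1%

CH3COOH ⇌ CH3COO- + H+; let x = [H+] at equilibrium.
Solve x² + 1.7e-05x − 7.41e-08 = 0 → x = 2.64 × 10^-4 M
Fraction ionized = 2.64 × 10^-4 / 0.00436 = 0.0606 → 6.1%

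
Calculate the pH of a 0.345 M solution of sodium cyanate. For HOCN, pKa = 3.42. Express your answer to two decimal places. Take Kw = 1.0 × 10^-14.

pH = 8.48

OCN- is the conjugate base of the weak acid HOCN.
Ka = 10^(−3.42) = 3.80 × 10^-4
Kb = Kw/Ka = 1.0×10^-14 / 3.80 × 10^-4 = 2.63 × 10^-11
Kb = [OH-]²/(0.345 − [OH-]) = 2.63 × 10^-11
Since Kb ≪ C₀, [OH-] ≈ √(Kb·C₀) = 3.01 × 10^-6 M.
Check: 0.00087% ionized — well under 5%, approximation valid.
pOH = 5.52, so pH = 14.00 − pOH = 8.48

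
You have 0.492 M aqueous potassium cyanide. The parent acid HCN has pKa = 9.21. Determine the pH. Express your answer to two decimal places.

CN- is the conjugate base of the weak acid HCN.
Ka = 10^(−9.21) = 6.17 × 10^-10
Kb = Kw/Ka = 1.0×10^-14 / 6.17 × 10^-10 = 1.62 × 10^-5
From the ICE table, Kb = [OH-]²/(0.492 − [OH-]) = 1.62 × 10^-5.
Assume [OH-] ≪ 0.492: [OH-] ≈ √(1.62 × 10^-5 × 0.492) = 2.82 × 10^-3 M
Check: 0.57% ionized — well under 5%, approximation valid.
pOH = −log(2.82 × 10^-3) = 2.55; pH = 14.00 − 2.55 = 11.45

pH = 11.45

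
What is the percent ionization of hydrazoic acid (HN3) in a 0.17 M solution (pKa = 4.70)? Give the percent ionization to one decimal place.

1.1%

HN3 ⇌ N3- + H+; let x = [H+] at equilibrium.
Ka = 10^(−4.70) = 2.00 × 10^-5
x ≈ √(Ka·C₀) = √(2.00 × 10^-5 × 0.17) = 1.84 × 10^-3 M
Fraction ionized = 1.84 × 10^-3 / 0.17 = 0.0108 → 1.1%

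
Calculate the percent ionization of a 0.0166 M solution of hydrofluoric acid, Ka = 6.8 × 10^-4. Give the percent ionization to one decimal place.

HF ⇌ F- + H+; let x = [H+] at equilibrium.
Solve x² + 0.00068x − 1.13e-05 = 0 → x = 3.04 × 10^-3 M
% ionization = x/C₀ × 100% = 3.04 × 10^-3/0.0166 × 100% = 18.3%

18.3%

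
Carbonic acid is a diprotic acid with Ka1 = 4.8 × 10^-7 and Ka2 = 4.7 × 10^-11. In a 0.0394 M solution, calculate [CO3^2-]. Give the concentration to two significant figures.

4.7 × 10^-11 M

First ionization gives [H+] ≈ [HCO3-] = 1.38 × 10^-4 M.
Second step: Ka2 = [H+][CO3^2-]/[HCO3-] ≈ [CO3^2-] (since [H+] ≈ [HCO3-]).
So [CO3^2-] ≈ Ka2.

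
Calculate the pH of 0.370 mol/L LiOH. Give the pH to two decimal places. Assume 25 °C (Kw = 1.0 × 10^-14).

LiOH is a strong base; [OH-] = 0.37 M.
pOH = -log(0.37) = 0.43
pH = 14.00 - 0.43 = 13.57

pH = 13.57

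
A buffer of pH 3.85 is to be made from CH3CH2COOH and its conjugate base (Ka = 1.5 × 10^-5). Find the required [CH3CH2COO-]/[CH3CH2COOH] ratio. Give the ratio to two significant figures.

ratio = 0.11

pKa = -log(1.5 × 10^-5) = 4.824
pH = pKa + log(r) ⇒ log(r) = 3.85 − 4.824 = -0.974
r = [CH3CH2COO-]/[CH3CH2COOH] = 10^(-0.974) = 0.106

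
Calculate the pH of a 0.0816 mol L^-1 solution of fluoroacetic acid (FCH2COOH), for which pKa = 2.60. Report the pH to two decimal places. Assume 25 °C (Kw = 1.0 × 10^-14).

FCH2COOH ⇌ FCH2COO- + H+
Ka = 10^(−2.60) = 2.51 × 10^-3
From the ICE table, Ka = x²/(0.0816 − x) = 2.51 × 10^-3.
Here C₀/Ka ≈ 32.5, so the small-x approximation fails. Use the quadratic:
x = [−0.00251 + √(0.00251² + 0.000819)]/2 = 1.31 × 10^-2 M
pH = −log[H+] = −log(1.31 × 10^-2) = 1.88

pH = 1.88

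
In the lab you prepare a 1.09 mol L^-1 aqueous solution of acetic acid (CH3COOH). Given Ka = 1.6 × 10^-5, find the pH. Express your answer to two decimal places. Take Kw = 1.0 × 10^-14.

CH3COOH ⇌ CH3COO- + H+
Ka = [H+]²/(1.09 − [H+]) = 1.6 × 10^-5
Since Ka ≪ C₀, [H+] ≈ √(Ka·C₀) = 4.18 × 10^-3 M.
pH = −log(4.18 × 10^-3) = 2.38

pH = 2.38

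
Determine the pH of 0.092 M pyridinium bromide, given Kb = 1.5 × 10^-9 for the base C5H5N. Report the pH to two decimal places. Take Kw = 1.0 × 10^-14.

C5H5NH+ is the conjugate acid of the weak base C5H5N.
Ka = Kw/Kb = 1.0×10^-14 / 1.5 × 10^-9 = 6.67 × 10^-6
Ka = x²/(0.092 − x) = 6.67 × 10^-6
Neglecting x in the denominator: x = √(6.67 × 10^-6 × 0.092) = 7.83 × 10^-4 M
Check: 0.85% ionized — well under 5%, approximation valid.
pH = −log(7.83 × 10^-4) = 3.11

pH = 3.11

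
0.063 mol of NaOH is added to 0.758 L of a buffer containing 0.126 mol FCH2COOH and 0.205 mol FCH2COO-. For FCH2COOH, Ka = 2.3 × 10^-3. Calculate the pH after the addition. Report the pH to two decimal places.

After neutralization: n(FCH2COOH) = 0.063 mol, n(FCH2COO-) = 0.268 mol.
pKa = −log(2.3 × 10^-3) = 2.638
pH = pKa + log(n_FCH2COO-/n_FCH2COOH) = 2.638 + log(0.268/0.063) = 2.638 + (+0.629)

pH = 3.27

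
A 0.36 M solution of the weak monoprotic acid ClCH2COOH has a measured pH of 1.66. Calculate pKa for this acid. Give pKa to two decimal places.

pKa = 2.85

[H+] = 10^(-1.66) = 2.19 × 10^-2 M
At equilibrium [HA] = 0.36 − 2.19 × 10^-2 = 3.38 × 10^-1 M
Ka = [H+][A-]/[HA] = (2.19 × 10^-2)² / 3.38 × 10^-1 = 1.42 × 10^-3
pKa = -log(1.42 × 10^-3) = 2.85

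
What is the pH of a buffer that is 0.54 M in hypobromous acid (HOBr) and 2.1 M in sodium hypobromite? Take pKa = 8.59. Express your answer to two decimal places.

pH = 9.18

Henderson–Hasselbalch: pH = pKa + log([OBr-]/[HOBr]) = 8.59 + log(2.1/0.54)
pH = 8.59 + (+0.590) = 9.18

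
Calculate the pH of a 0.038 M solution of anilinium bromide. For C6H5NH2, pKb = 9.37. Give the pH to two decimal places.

pH = 3.03

C6H5NH3+ is the conjugate acid of the weak base C6H5NH2.
Kb = 10^(−9.37) = 4.27 × 10^-10
Ka = Kw/Kb = 1.0×10^-14 / 4.27 × 10^-10 = 2.34 × 10^-5
Ka = [H+]²/(0.038 − [H+]) = 2.34 × 10^-5
Assume [H+] ≪ 0.038: [H+] ≈ √(2.34 × 10^-5 × 0.038) = 9.43 × 10^-4 M
([H+]/C₀ = 2.5% < 5%, so the approximation holds.)
pH = −log[H+] = −log(9.43 × 10^-4) = 3.03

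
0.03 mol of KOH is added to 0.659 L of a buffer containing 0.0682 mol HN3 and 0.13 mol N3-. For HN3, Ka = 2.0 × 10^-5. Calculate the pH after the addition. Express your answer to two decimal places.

After neutralization: n(HN3) = 0.0382 mol, n(N3-) = 0.16 mol.
pKa = −log(2.0 × 10^-5) = 4.699
pH = pKa + log([A⁻]/[HA]) = 4.699 + log(0.16/0.0382) = 4.699 +0.622

pH = 5.32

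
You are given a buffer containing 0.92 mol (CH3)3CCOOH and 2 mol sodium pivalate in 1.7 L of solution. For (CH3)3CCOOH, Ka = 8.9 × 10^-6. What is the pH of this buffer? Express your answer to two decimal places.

pKa = −log(8.9 × 10^-6) = 5.051
Using pH = pKa + log([base]/[acid]) with [base]/[acid] = 2/0.92:
pH = 5.051 + (+0.337) = 5.39

pH = 5.39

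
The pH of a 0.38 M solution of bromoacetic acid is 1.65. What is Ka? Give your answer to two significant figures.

[H+] = 10^(-1.65) = 2.24 × 10^-2 M
At equilibrium [HA] = 0.38 − 2.24 × 10^-2 = 3.58 × 10^-1 M
Ka = [H+][A-]/[HA] = (2.24 × 10^-2)² / 3.58 × 10^-1 = 1.4 × 10^-3

Ka = 1.4 × 10^-3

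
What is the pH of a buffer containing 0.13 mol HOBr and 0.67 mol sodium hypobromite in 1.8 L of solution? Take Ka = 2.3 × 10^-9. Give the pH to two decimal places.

pH = 9.35

pKa = −log(2.3 × 10^-9) = 8.638
Henderson–Hasselbalch: pH = pKa + log([OBr-]/[HOBr]) = 8.638 + log(0.67/0.13)
pH = 8.638 + (+0.712) = 9.35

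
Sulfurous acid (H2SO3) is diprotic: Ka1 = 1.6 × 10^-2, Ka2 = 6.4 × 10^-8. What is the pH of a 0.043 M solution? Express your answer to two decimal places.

Since Ka1 ≫ Ka2, the first ionization dominates [H+].
Ka1 = x²/(0.043 − x) = 1.6 × 10^-2
Solving the quadratic: x = (−Ka1 + √(Ka1² + 4·Ka1·C₀))/2 = 1.94 × 10^-2 M
pH = −log(1.94 × 10^-2) = 1.71

pH = 1.71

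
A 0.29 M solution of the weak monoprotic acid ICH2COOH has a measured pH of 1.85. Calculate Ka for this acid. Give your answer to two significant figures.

Ka = 7.2 × 10^-4

[H+] = 10^(-1.85) = 1.41 × 10^-2 M
At equilibrium [HA] = 0.29 − 1.41 × 10^-2 = 2.76 × 10^-1 M
Ka = [H+][A-]/[HA] = (1.41 × 10^-2)² / 2.76 × 10^-1 = 7.2 × 10^-4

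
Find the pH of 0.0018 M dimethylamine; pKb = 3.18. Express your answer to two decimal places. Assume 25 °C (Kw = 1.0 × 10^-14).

(CH3)2NH + H2O ⇌ (CH3)2NH2+ + OH-
Kb = 10^(−3.18) = 6.61 × 10^-4
Kb = [OH-]²/(0.0018 − [OH-]) = 6.61 × 10^-4
The 5% rule fails; solving [OH-]² + Kb·[OH-] − Kb·C₀ = 0 exactly:
[OH-] = [−0.000661 + √(0.000661² + 4.76e-06)]/2 = 8.09 × 10^-4 M
pOH = 3.09, so pH = 14.00 − pOH = 10.91

pH = 10.91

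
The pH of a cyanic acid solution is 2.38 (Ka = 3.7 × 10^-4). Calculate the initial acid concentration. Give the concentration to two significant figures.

[H+] = 10^(-2.38) = 4.17 × 10^-3 M = x
Ka = x²/(C₀ − x) ⇒ C₀ = x + x²/Ka
C₀ = 4.17 × 10^-3 + (4.17 × 10^-3)²/(3.7 × 10^-4) = 5.12 × 10^-2 M

C₀ = 5.1 × 10^-2 M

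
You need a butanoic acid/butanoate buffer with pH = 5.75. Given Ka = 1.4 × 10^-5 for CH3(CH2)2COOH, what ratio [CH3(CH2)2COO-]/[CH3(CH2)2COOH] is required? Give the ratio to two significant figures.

ratio = 7.9

pKa = -log(1.4 × 10^-5) = 4.854
pH = pKa + log(r) ⇒ log(r) = 5.75 − 4.854 = +0.896
r = [CH3(CH2)2COO-]/[CH3(CH2)2COOH] = 10^(+0.896) = 7.87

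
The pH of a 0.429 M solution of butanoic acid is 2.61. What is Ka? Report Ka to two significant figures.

[H+] = 10^(-2.61) = 2.45 × 10^-3 M
At equilibrium [HA] = 0.429 − 2.45 × 10^-3 = 4.27 × 10^-1 M
Ka = [H+][A-]/[HA] = (2.45 × 10^-3)² / 4.27 × 10^-1 = 1.4 × 10^-5

Ka = 1.4 × 10^-5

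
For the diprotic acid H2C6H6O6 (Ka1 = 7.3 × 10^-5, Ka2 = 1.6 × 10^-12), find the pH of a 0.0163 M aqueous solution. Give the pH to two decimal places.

pH = 2.98

Ka1 ≫ Ka2, so treat the first dissociation as the only significant source of H+.
Ka1 = x²/(0.0163 − x) = 7.3 × 10^-5
Solving the quadratic: x = (−Ka1 + √(Ka1² + 4·Ka1·C₀))/2 = 1.05 × 10^-3 M
pH = −log(1.05 × 10^-3) = 2.98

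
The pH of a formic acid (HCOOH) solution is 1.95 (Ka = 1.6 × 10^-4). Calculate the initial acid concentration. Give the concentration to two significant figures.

C₀ = 8.0 × 10^-1 M

[H+] = 10^(-1.95) = 1.12 × 10^-2 M = x
Ka = x²/(C₀ − x) ⇒ C₀ = x + x²/Ka
C₀ = 1.12 × 10^-2 + (1.12 × 10^-2)²/(1.6 × 10^-4) = 7.95 × 10^-1 M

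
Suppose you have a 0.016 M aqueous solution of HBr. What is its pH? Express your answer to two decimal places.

pH = 1.80

HBr is a strong acid and dissociates completely, so [H+] = 0.016 M.
pH = -log(0.016) = 1.80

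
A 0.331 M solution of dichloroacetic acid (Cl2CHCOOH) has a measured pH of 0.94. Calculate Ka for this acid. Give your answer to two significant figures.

[H+] = 10^(-0.94) = 1.15 × 10^-1 M
At equilibrium [HA] = 0.331 − 1.15 × 10^-1 = 2.16 × 10^-1 M
Ka = [H+][A-]/[HA] = (1.15 × 10^-1)² / 2.16 × 10^-1 = 6.1 × 10^-2

Ka = 6.1 × 10^-2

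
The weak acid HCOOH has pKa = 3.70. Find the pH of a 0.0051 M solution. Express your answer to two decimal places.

pH = 3.04

HCOOH ⇌ HCOO- + H+
Ka = 10^(−3.70) = 2.00 × 10^-4
From the ICE table, Ka = x²/(0.0051 − x) = 2.00 × 10^-4.
x is not negligible relative to C₀; solve x² + 0.0002·x − 1.02e-06 = 0.
x = (−Ka + √(Ka² + 4·Ka·C₀))/2 = 9.15 × 10^-4 M
pH = −log[H+] = −log(9.15 × 10^-4) = 3.04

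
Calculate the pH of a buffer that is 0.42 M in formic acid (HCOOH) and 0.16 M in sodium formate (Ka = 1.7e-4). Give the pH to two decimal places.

pH = 3.35

pKa = −log(1.7 × 10^-4) = 3.770
Henderson–Hasselbalch: pH = pKa + log([HCOO-]/[HCOOH]) = 3.770 + log(0.16/0.42)
pH = 3.770 + (-0.419) = 3.35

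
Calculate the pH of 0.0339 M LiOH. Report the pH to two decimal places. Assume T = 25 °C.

LiOH is a strong base; [OH-] = 0.0339 M.
pOH = -log(0.0339) = 1.47
pH = 14.00 - 1.47 = 12.53

pH = 12.53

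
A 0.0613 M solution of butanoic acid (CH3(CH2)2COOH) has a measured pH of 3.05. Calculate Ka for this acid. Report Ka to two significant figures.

Ka = 1.3 × 10^-5

[H+] = 10^(-3.05) = 8.91 × 10^-4 M
At equilibrium [HA] = 0.0613 − 8.91 × 10^-4 = 6.04 × 10^-2 M
Ka = [H+][A-]/[HA] = (8.91 × 10^-4)² / 6.04 × 10^-2 = 1.3 × 10^-5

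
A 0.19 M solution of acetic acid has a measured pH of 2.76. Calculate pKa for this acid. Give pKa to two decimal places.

[H+] = 10^(-2.76) = 1.74 × 10^-3 M
At equilibrium [HA] = 0.19 − 1.74 × 10^-3 = 1.88 × 10^-1 M
Ka = [H+][A-]/[HA] = (1.74 × 10^-3)² / 1.88 × 10^-1 = 1.61 × 10^-5
pKa = -log(1.61 × 10^-5) = 4.79

pKa = 4.79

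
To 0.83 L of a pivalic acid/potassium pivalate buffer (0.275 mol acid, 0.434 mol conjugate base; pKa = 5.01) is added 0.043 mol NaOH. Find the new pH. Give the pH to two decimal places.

After neutralization: n((CH3)3CCOOH) = 0.232 mol, n((CH3)3CCOO-) = 0.477 mol.
pH = pKa + log([A⁻]/[HA]) = 5.01 + log(0.477/0.232) = 5.01 +0.313

pH = 5.32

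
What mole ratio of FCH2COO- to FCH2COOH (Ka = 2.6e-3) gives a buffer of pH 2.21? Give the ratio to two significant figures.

ratio = 0.42

pKa = -log(2.6 × 10^-3) = 2.585
pH = pKa + log(r) ⇒ log(r) = 2.21 − 2.585 = -0.375
r = [FCH2COO-]/[FCH2COOH] = 10^(-0.375) = 0.422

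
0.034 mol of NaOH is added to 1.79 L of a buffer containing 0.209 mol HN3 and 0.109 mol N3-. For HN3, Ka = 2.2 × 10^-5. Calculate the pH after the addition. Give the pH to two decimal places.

pH = 4.57

After neutralization: n(HN3) = 0.175 mol, n(N3-) = 0.143 mol.
pKa = −log(2.2 × 10^-5) = 4.658
Henderson–Hasselbalch with mole ratio 0.143/0.175: pH = 4.658 + (-0.088)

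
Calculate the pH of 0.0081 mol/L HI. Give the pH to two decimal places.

HI is a strong acid and dissociates completely, so [H+] = 0.0081 M.
pH = -log(0.0081) = 2.09

pH = 2.09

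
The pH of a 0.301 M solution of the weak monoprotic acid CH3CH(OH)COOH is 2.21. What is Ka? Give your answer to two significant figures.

[H+] = 10^(-2.21) = 6.17 × 10^-3 M
At equilibrium [HA] = 0.301 − 6.17 × 10^-3 = 2.95 × 10^-1 M
Ka = [H+][A-]/[HA] = (6.17 × 10^-3)² / 2.95 × 10^-1 = 1.3 × 10^-4

Ka = 1.3 × 10^-4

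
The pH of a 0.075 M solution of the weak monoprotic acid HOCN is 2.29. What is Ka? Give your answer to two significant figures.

Ka = 3.8 × 10^-4

[H+] = 10^(-2.29) = 5.13 × 10^-3 M
At equilibrium [HA] = 0.075 − 5.13 × 10^-3 = 6.99 × 10^-2 M
Ka = [H+][A-]/[HA] = (5.13 × 10^-3)² / 6.99 × 10^-2 = 3.8 × 10^-4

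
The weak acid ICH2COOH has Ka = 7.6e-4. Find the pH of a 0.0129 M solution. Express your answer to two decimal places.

ICH2COOH ⇌ ICH2COO- + H+
Let x = [H+] at equilibrium. Ka = x²/(0.0129 − x).
x is not negligible relative to C₀; solve x² + 0.00076·x − 9.8e-06 = 0.
x = (−Ka + √(Ka² + 4·Ka·C₀))/2 = 2.77 × 10^-3 M
pH = −log[H+] = −log(2.77 × 10^-3) = 2.56

pH = 2.56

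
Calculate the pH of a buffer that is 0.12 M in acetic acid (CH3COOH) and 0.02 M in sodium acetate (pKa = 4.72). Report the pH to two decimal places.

Using pH = pKa + log([base]/[acid]) with [base]/[acid] = 0.02/0.12:
pH = 4.72 + (-0.778) = 3.94

pH = 3.94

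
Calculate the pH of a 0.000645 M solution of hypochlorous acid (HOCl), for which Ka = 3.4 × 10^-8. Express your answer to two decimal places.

pH = 5.33

HOCl ⇌ OCl- + H+
Let x = [H+] at equilibrium. Ka = x²/(0.000645 − x).
Neglecting x in the denominator: x = √(3.4 × 10^-8 × 0.000645) = 4.68 × 10^-6 M
(x/C₀ = 0.73% < 5%, so the approximation holds.)
pH = −log[H+] = −log(4.68 × 10^-6) = 5.33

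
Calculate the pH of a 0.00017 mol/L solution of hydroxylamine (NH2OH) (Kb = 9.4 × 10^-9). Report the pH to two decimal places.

pH = 8.10

NH2OH + H2O ⇌ NH3OH+ + OH-
From the ICE table, Kb = x²/(0.00017 − x) = 9.4 × 10^-9.
Neglecting x in the denominator: x = √(9.4 × 10^-9 × 0.00017) = 1.26 × 10^-6 M
(x/C₀ = 0.74% < 5%, so the approximation holds.)
pOH = −log(1.26 × 10^-6) = 5.90; pH = 14.00 − 5.90 = 8.10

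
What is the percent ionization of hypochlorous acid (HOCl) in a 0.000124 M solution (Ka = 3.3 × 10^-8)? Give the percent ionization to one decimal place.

HOCl ⇌ OCl- + H+; let x = [H+] at equilibrium.
x ≈ √(Ka·C₀) = √(3.3 × 10^-8 × 0.000124) = 2.02 × 10^-6 M
% ionization = x/C₀ × 100% = 2.02 × 10^-6/0.000124 × 100% = 1.6%

1.6%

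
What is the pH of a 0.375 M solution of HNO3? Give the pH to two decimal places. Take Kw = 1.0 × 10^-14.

HNO3 is a strong acid and dissociates completely, so [H+] = 0.375 M.
pH = -log(0.375) = 0.43

pH = 0.43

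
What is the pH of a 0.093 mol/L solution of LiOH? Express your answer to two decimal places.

pH = 12.97

LiOH is a strong base; [OH-] = 0.093 M.
pOH = -log(0.093) = 1.03
pH = 14.00 - 1.03 = 12.97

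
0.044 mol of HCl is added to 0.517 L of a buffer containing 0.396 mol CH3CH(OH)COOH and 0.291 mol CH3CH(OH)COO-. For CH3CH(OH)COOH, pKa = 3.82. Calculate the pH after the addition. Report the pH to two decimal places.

After neutralization: n(CH3CH(OH)COOH) = 0.44 mol, n(CH3CH(OH)COO-) = 0.247 mol.
Henderson–Hasselbalch with mole ratio 0.247/0.44: pH = 3.82 + (-0.251)

pH = 3.57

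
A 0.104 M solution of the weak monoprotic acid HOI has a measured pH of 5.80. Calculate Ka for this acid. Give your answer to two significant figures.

[H+] = 10^(-5.80) = 1.58 × 10^-6 M
At equilibrium [HA] = 0.104 − 1.58 × 10^-6 = 1.04 × 10^-1 M
Ka = [H+][A-]/[HA] = (1.58 × 10^-6)² / 1.04 × 10^-1 = 2.4 × 10^-11

Ka = 2.4 × 10^-11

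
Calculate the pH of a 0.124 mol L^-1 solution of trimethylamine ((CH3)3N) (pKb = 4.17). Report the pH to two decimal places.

(CH3)3N + H2O ⇌ (CH3)3NH+ + OH-
Kb = 10^(−4.17) = 6.76 × 10^-5
Let x = [OH-] at equilibrium. Kb = x²/(0.124 − x).
Assume x ≪ 0.124: x ≈ √(6.76 × 10^-5 × 0.124) = 2.90 × 10^-3 M
Check: 2.3% ionized — well under 5%, approximation valid.
pOH = 2.54, so pH = 14.00 − pOH = 11.46

pH = 11.46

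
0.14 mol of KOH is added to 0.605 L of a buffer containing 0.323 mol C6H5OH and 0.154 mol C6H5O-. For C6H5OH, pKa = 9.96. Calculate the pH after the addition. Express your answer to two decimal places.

pH = 10.17

After neutralization: n(C6H5OH) = 0.183 mol, n(C6H5O-) = 0.294 mol.
pH = pKa + log([A⁻]/[HA]) = 9.96 + log(0.294/0.183) = 9.96 +0.206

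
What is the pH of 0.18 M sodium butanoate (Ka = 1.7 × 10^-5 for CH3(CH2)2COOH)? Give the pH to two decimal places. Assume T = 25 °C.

CH3(CH2)2COO- is the conjugate base of the weak acid CH3(CH2)2COOH.
Kb = Kw/Ka = 1.0×10^-14 / 1.7 × 10^-5 = 5.88 × 10^-10
From the ICE table, Kb = x²/(0.18 − x) = 5.88 × 10^-10.
Since Kb ≪ C₀, x ≈ √(Kb·C₀) = 1.03 × 10^-5 M.
pOH = 4.99, so pH = 14.00 − pOH = 9.01

pH = 9.01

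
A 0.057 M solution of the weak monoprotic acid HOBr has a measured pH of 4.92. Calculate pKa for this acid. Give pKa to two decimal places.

pKa = 8.60

[H+] = 10^(-4.92) = 1.20 × 10^-5 M
At equilibrium [HA] = 0.057 − 1.20 × 10^-5 = 5.70 × 10^-2 M
Ka = [H+][A-]/[HA] = (1.20 × 10^-5)² / 5.70 × 10^-2 = 2.53 × 10^-9
pKa = -log(2.53 × 10^-9) = 8.60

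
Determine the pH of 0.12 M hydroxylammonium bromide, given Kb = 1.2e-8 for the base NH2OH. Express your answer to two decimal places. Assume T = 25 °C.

NH3OH+ is the conjugate acid of the weak base NH2OH.
Ka = Kw/Kb = 1.0×10^-14 / 1.2 × 10^-8 = 8.33 × 10^-7
Let x = [H+] at equilibrium. Ka = x²/(0.12 − x).
Assume x ≪ 0.12: x ≈ √(8.33 × 10^-7 × 0.12) = 3.16 × 10^-4 M
Check: 0.26% ionized — well under 5%, approximation valid.
pH = −log(3.16 × 10^-4) = 3.50

pH = 3.50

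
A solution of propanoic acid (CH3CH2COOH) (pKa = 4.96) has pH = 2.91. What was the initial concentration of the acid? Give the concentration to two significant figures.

C₀ = 1.4 × 10^-1 M

[H+] = 10^(-2.91) = 1.23 × 10^-3 M = x
Ka = 10^(−4.96) = 1.10 × 10^-5
Ka = x²/(C₀ − x) ⇒ C₀ = x + x²/Ka
C₀ = 1.23 × 10^-3 + (1.23 × 10^-3)²/(1.10 × 10^-5) = 1.39 × 10^-1 M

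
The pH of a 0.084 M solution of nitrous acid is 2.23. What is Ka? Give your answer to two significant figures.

Ka = 4.4 × 10^-4

[H+] = 10^(-2.23) = 5.89 × 10^-3 M
At equilibrium [HA] = 0.084 − 5.89 × 10^-3 = 7.81 × 10^-2 M
Ka = [H+][A-]/[HA] = (5.89 × 10^-3)² / 7.81 × 10^-2 = 4.4 × 10^-4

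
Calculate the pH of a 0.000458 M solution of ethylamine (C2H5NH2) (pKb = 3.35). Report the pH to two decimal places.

C2H5NH2 + H2O ⇌ C2H5NH3+ + OH-
Kb = 10^(−3.35) = 4.47 × 10^-4
Kb = x²/(0.000458 − x) = 4.47 × 10^-4
Here C₀/Kb ≈ 1.02, so the small-x approximation fails. Use the quadratic:
x = [−0.000447 + √(0.000447² + 8.19e-07)]/2 = 2.81 × 10^-4 M
pOH = −log(2.81 × 10^-4) = 3.55; pH = 14.00 − 3.55 = 10.45

pH = 10.45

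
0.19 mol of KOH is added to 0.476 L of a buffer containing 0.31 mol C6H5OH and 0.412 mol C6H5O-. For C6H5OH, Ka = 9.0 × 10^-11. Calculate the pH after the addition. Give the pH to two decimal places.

pH = 10.75

OH- converts C6H5OH to C6H5O-: C6H5OH → 0.12 mol, C6H5O- → 0.602 mol.
pKa = −log(9.0 × 10^-11) = 10.046
Henderson–Hasselbalch with mole ratio 0.602/0.12: pH = 10.046 + (+0.700)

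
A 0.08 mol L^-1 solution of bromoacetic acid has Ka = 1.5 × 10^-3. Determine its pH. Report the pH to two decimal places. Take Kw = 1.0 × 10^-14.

pH = 1.99

BrCH2COOH ⇌ BrCH2COO- + H+
From the ICE table, Ka = [H+]²/(0.08 − [H+]) = 1.5 × 10^-3.
The 5% rule fails; solving [H+]² + Ka·[H+] − Ka·C₀ = 0 exactly:
[H+] = (−Ka + √(Ka² + 4·Ka·C₀))/2 = 1.02 × 10^-2 M
pH = −log[H+] = −log(1.02 × 10^-2) = 1.99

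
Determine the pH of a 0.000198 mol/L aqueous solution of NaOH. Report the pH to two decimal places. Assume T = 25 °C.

pH = 10.30

NaOH is a strong base; [OH-] = 0.000198 M.
pOH = -log(0.000198) = 3.70
pH = 14.00 - 3.70 = 10.30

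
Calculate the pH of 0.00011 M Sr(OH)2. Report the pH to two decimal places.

Sr(OH)2 is a strong base (each formula unit releases 2 OH-); [OH-] = 0.00022 M.
pOH = -log(0.00022) = 3.66
pH = 14.00 - 3.66 = 10.34

pH = 10.34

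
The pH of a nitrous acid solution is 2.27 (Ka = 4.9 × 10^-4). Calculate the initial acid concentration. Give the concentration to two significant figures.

[H+] = 10^(-2.27) = 5.37 × 10^-3 M = x
Ka = x²/(C₀ − x) ⇒ C₀ = x + x²/Ka
C₀ = 5.37 × 10^-3 + (5.37 × 10^-3)²/(4.9 × 10^-4) = 6.42 × 10^-2 M

C₀ = 6.4 × 10^-2 M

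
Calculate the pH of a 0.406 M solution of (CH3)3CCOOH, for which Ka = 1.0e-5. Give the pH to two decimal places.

(CH3)3CCOOH ⇌ (CH3)3CCOO- + H+
Ka = [H+]²/(0.406 − [H+]) = 1.0 × 10^-5
Assume [H+] ≪ 0.406: [H+] ≈ √(1.0 × 10^-5 × 0.406) = 2.01 × 10^-3 M
pH = −log(2.01 × 10^-3) = 2.70

pH = 2.70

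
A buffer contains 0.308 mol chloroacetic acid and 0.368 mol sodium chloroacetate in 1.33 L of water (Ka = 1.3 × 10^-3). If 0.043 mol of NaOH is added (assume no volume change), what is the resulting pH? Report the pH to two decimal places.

After neutralization: n(ClCH2COOH) = 0.265 mol, n(ClCH2COO-) = 0.411 mol.
pKa = −log(1.3 × 10^-3) = 2.886
Henderson–Hasselbalch with mole ratio 0.411/0.265: pH = 2.886 + (+0.191)

pH = 3.08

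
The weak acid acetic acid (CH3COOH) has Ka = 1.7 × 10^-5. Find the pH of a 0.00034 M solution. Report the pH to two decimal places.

pH = 4.17

CH3COOH ⇌ CH3COO- + H+
Ka = [H+]²/(0.00034 − [H+]) = 1.7 × 10^-5
[H+] is not negligible relative to C₀; solve [H+]² + 1.7e-05·[H+] − 5.78e-09 = 0.
[H+] = [−1.7e-05 + √(1.7e-05² + 2.31e-08)]/2 = 6.80 × 10^-5 M
pH = −log(6.80 × 10^-5) = 4.17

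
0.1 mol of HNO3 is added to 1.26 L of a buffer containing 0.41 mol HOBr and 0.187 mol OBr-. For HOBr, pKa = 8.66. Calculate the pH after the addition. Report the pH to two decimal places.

After neutralization: n(HOBr) = 0.51 mol, n(OBr-) = 0.087 mol.
pH = pKa + log(n_OBr-/n_HOBr) = 8.66 + log(0.087/0.51) = 8.66 + (-0.768)

pH = 7.89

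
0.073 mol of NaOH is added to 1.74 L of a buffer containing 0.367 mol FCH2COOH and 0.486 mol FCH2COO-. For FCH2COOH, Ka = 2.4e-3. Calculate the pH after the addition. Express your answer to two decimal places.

pH = 2.90

After neutralization: n(FCH2COOH) = 0.294 mol, n(FCH2COO-) = 0.559 mol.
pKa = −log(2.4 × 10^-3) = 2.620
pH = pKa + log([A⁻]/[HA]) = 2.620 + log(0.559/0.294) = 2.620 +0.279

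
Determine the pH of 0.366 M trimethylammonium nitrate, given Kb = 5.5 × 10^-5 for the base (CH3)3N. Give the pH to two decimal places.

pH = 5.09

(CH3)3NH+ is the conjugate acid of the weak base (CH3)3N.
Ka = Kw/Kb = 1.0×10^-14 / 5.5 × 10^-5 = 1.82 × 10^-10
From the ICE table, Ka = [H+]²/(0.366 − [H+]) = 1.82 × 10^-10.
Neglecting [H+] in the denominator: [H+] = √(1.82 × 10^-10 × 0.366) = 8.16 × 10^-6 M
Check: 0.0022% ionized — well under 5%, approximation valid.
pH = −log[H+] = −log(8.16 × 10^-6) = 5.09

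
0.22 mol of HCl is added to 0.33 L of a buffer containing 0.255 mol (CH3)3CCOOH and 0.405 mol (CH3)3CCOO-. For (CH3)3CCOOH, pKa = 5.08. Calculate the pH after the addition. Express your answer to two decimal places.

pH = 4.67

After neutralization: n((CH3)3CCOOH) = 0.475 mol, n((CH3)3CCOO-) = 0.185 mol.
pH = pKa + log([A⁻]/[HA]) = 5.08 + log(0.185/0.475) = 5.08 -0.410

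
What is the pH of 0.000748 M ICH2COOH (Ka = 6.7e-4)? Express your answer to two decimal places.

pH = 3.35

ICH2COOH ⇌ ICH2COO- + H+
Let x = [H+] at equilibrium. Ka = x²/(0.000748 − x).
x is not negligible relative to C₀; solve x² + 0.00067·x − 5.01e-07 = 0.
x = [−0.00067 + √(0.00067² + 2e-06)]/2 = 4.48 × 10^-4 M
pH = −log[H+] = −log(4.48 × 10^-4) = 3.35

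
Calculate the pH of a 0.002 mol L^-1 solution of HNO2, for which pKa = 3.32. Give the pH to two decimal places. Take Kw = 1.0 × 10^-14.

HNO2 ⇌ NO2- + H+
Ka = 10^(−3.32) = 4.79 × 10^-4
Ka = [H+]²/(0.002 − [H+]) = 4.79 × 10^-4
[H+] is not negligible relative to C₀; solve [H+]² + 0.000479·[H+] − 9.58e-07 = 0.
[H+] = (−Ka + √(Ka² + 4·Ka·C₀))/2 = 7.68 × 10^-4 M
pH = −log[H+] = −log(7.68 × 10^-4) = 3.11

pH = 3.11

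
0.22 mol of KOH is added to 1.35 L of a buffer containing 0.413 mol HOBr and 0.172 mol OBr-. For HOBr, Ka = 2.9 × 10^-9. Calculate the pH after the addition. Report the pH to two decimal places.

pH = 8.85

After neutralization: n(HOBr) = 0.193 mol, n(OBr-) = 0.392 mol.
pKa = −log(2.9 × 10^-9) = 8.538
Henderson–Hasselbalch with mole ratio 0.392/0.193: pH = 8.538 + (+0.308)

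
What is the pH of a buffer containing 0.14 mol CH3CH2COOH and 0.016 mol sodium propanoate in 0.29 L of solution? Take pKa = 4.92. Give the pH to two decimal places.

pH = 3.98

Henderson–Hasselbalch: pH = pKa + log([CH3CH2COO-]/[CH3CH2COOH]) = 4.92 + log(0.016/0.14)
pH = 4.92 + (-0.942) = 3.98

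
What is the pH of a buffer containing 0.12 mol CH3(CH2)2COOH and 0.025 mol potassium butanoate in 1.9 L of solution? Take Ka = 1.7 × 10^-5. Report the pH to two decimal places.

pH = 4.09

pKa = −log(1.7 × 10^-5) = 4.770
pH = pKa + log([A⁻]/[HA]) = 4.770 + log(0.025/0.12)
pH = 4.770 + (-0.681) = 4.09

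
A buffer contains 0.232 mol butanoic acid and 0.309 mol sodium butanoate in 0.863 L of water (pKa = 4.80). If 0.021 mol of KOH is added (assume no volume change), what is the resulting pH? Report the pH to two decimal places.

After neutralization: n(CH3(CH2)2COOH) = 0.211 mol, n(CH3(CH2)2COO-) = 0.33 mol.
pH = pKa + log(n_CH3(CH2)2COO-/n_CH3(CH2)2COOH) = 4.80 + log(0.33/0.211) = 4.80 + (+0.194)

pH = 4.99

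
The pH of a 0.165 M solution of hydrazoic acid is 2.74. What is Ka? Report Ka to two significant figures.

Ka = 2.0 × 10^-5

[H+] = 10^(-2.74) = 1.82 × 10^-3 M
At equilibrium [HA] = 0.165 − 1.82 × 10^-3 = 1.63 × 10^-1 M
Ka = [H+][A-]/[HA] = (1.82 × 10^-3)² / 1.63 × 10^-1 = 2.0 × 10^-5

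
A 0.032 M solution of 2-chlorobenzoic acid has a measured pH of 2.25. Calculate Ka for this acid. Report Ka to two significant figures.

[H+] = 10^(-2.25) = 5.62 × 10^-3 M
At equilibrium [HA] = 0.032 − 5.62 × 10^-3 = 2.64 × 10^-2 M
Ka = [H+][A-]/[HA] = (5.62 × 10^-3)² / 2.64 × 10^-2 = 1.2 × 10^-3

Ka = 1.2 × 10^-3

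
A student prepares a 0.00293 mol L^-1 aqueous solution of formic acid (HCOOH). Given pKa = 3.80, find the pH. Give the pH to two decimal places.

HCOOH ⇌ HCOO- + H+
Ka = 10^(−3.80) = 1.58 × 10^-4
Ka = x²/(0.00293 − x) = 1.58 × 10^-4
x is not negligible relative to C₀; solve x² + 0.000158·x − 4.63e-07 = 0.
x = [−0.000158 + √(0.000158² + 1.85e-06)]/2 = 6.06 × 10^-4 M
pH = −log[H+] = −log(6.06 × 10^-4) = 3.22

pH = 3.22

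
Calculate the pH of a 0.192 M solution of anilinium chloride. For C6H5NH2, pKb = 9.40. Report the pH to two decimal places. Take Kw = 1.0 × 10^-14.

pH = 2.66

C6H5NH3+ is the conjugate acid of the weak base C6H5NH2.
Kb = 10^(−9.40) = 3.98 × 10^-10
Ka = Kw/Kb = 1.0×10^-14 / 3.98 × 10^-10 = 2.51 × 10^-5
From the ICE table, Ka = x²/(0.192 − x) = 2.51 × 10^-5.
Since Ka ≪ C₀, x ≈ √(Ka·C₀) = 2.20 × 10^-3 M.
pH = −log(2.20 × 10^-3) = 2.66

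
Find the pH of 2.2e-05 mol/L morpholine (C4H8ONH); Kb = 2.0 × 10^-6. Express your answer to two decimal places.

pH = 8.76

C4H8ONH + H2O ⇌ C4H8ONH2+ + OH-
Kb = x²/(2.2e-05 − x) = 2.0 × 10^-6
Here C₀/Kb ≈ 11, so the small-x approximation fails. Use the quadratic:
x = [−2e-06 + √(2e-06² + 1.76e-10)]/2 = 5.71 × 10^-6 M
pOH = −log(5.71 × 10^-6) = 5.24; pH = 14.00 − 5.24 = 8.76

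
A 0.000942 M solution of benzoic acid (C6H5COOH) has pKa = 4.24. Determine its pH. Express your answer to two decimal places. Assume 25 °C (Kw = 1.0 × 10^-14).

C6H5COOH ⇌ C6H5COO- + H+
Ka = 10^(−4.24) = 5.75 × 10^-5
From the ICE table, Ka = x²/(0.000942 − x) = 5.75 × 10^-5.
x is not negligible relative to C₀; solve x² + 5.75e-05·x − 5.42e-08 = 0.
x = [−5.75e-05 + √(5.75e-05² + 2.17e-07)]/2 = 2.06 × 10^-4 M
pH = −log(2.06 × 10^-4) = 3.69

pH = 3.69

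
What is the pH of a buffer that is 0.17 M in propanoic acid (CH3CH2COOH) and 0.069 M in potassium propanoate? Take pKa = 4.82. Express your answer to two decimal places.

pH = 4.43

Henderson–Hasselbalch: pH = pKa + log([CH3CH2COO-]/[CH3CH2COOH]) = 4.82 + log(0.069/0.17)
pH = 4.82 + (-0.392) = 4.43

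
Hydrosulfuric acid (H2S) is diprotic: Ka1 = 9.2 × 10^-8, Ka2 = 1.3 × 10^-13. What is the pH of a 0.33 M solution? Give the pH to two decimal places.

pH = 3.76

Since Ka1 ≫ Ka2, the first ionization dominates [H+].
Ka1 = x²/(0.33 − x) = 9.2 × 10^-8
x ≈ √(9.2 × 10^-8 × 0.33) = 1.74 × 10^-4 M
pH = −log(1.74 × 10^-4) = 3.76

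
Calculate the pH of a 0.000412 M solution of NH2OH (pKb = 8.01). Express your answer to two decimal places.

pH = 8.30

NH2OH + H2O ⇌ NH3OH+ + OH-
Kb = 10^(−8.01) = 9.77 × 10^-9
Kb = x²/(0.000412 − x) = 9.77 × 10^-9
Neglecting x in the denominator: x = √(9.77 × 10^-9 × 0.000412) = 2.01 × 10^-6 M
(x/C₀ = 0.49% < 5%, so the approximation holds.)
pOH = 5.70, so pH = 14.00 − pOH = 8.30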